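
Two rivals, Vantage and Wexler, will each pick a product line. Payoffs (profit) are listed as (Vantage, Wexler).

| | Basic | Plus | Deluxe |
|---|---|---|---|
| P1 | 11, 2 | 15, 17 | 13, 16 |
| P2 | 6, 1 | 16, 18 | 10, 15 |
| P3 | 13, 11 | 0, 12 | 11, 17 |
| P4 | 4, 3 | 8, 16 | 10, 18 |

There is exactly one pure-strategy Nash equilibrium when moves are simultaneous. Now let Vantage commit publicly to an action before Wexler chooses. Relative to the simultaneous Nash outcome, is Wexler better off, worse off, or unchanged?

unchanged

Solve by backward induction (Vantage leads).
- P1 → Wexler plays Plus (best of 2, 17, 16); Vantage gets 15.
- P2 → Wexler plays Plus (best of 1, 18, 15); Vantage gets 16.
- P3 → Wexler plays Deluxe (best of 11, 12, 17); Vantage gets 11.
- P4 → Wexler plays Deluxe (best of 3, 16, 18); Vantage gets 10.
Vantage's induced payoffs are 15, 16, 11, 10, so Vantage commits to P2. Subgame-perfect outcome: (P2, Plus) with payoffs (16, 18).
For the simultaneous game, intersect best replies.
Vantage's best replies: Basic→P3; Plus→P2; Deluxe→P1.
Wexler's best replies: P1→Plus; P2→Plus; P3→Deluxe; P4→Deluxe.
Only (P2, Plus) has each player best-responding; Nash payoffs (16, 18).
Wexler earns 18 sequentially versus 18 at the Nash outcome: unchanged.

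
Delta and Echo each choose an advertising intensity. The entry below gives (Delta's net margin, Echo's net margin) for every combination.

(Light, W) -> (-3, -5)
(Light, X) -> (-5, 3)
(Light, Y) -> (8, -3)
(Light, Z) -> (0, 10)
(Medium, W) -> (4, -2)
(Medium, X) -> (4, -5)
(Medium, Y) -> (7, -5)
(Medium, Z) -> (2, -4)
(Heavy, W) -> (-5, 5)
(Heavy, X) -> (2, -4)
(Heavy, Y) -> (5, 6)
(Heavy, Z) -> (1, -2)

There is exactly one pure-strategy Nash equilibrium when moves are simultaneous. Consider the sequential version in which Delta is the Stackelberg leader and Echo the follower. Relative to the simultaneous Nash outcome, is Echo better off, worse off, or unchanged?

Backward induction with Delta moving first.
- Light: BR = Z, leader payoff 0.
- Medium: BR = W, leader payoff 4.
- Heavy: BR = Y, leader payoff 5.
Maximizing over 0, 4, 5, Delta chooses Heavy. Subgame-perfect outcome: (Heavy, Y) with payoffs (5, 6).
Now find the simultaneous Nash equilibrium.
Delta's best replies: W→Medium; X→Medium; Y→Light; Z→Medium.
Echo's best replies: Light→Z; Medium→W; Heavy→Y.
Only (Medium, W) has each player best-responding; Nash payoffs (4, -2).
Echo earns 6 sequentially versus -2 at the Nash outcome: better off.

better off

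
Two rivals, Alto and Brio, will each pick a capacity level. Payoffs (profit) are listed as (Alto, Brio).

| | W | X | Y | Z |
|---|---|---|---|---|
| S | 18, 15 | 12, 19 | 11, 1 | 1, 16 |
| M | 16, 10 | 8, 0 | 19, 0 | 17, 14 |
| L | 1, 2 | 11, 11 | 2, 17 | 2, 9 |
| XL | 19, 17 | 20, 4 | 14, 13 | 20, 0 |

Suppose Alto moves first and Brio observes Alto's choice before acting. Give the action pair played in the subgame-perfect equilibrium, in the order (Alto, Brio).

Solve by backward induction (Alto leads).
- S → Brio plays X (best of 15, 19, 1, 16); Alto gets 12.
- M → Brio plays Z (best of 10, 0, 0, 14); Alto gets 17.
- L → Brio plays Y (best of 2, 11, 17, 9); Alto gets 2.
- XL → Brio plays W (best of 17, 4, 13, 0); Alto gets 19.
Among 12, 17, 2, 19, the best is 19 at XL. Subgame-perfect outcome: (XL, W) with payoffs (19, 17).

(XL, W)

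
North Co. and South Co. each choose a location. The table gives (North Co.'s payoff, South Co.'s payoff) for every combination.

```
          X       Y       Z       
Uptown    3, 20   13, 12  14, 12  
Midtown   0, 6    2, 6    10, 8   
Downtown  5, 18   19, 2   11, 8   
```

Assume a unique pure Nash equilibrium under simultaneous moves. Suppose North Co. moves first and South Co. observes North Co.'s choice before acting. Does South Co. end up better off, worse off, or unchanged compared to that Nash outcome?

worse off

Solve by backward induction (North Co. leads).
- Uptown: South Co. compares 20, 12, 12 and picks X; North Co. would get 3.
- Midtown: South Co. compares 6, 6, 8 and picks Z; North Co. would get 10.
- Downtown: South Co. compares 18, 2, 8 and picks X; North Co. would get 5.
North Co.'s induced payoffs are 3, 10, 5, so North Co. commits to Midtown. Subgame-perfect outcome: (Midtown, Z) with payoffs (10, 8).
Now find the simultaneous Nash equilibrium.
North Co.'s best replies: X→Downtown; Y→Downtown; Z→Uptown.
South Co.'s best replies: Uptown→X; Midtown→Z; Downtown→X.
The unique mutual best reply is (Downtown, X), giving (5, 18).
South Co. earns 8 sequentially versus 18 at the Nash outcome: worse off.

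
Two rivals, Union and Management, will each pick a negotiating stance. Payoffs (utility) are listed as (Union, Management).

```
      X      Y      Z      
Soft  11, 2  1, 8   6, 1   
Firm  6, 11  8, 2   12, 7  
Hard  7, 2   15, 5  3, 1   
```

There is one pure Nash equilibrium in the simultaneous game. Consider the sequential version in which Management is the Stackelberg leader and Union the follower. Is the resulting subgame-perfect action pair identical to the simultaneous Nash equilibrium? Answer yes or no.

Work backward from Union's decision.
- X → Union plays Soft (best of 11, 6, 7); Management gets 2.
- Y → Union plays Hard (best of 1, 8, 15); Management gets 5.
- Z → Union plays Firm (best of 6, 12, 3); Management gets 7.
Maximizing over 2, 5, 7, Management chooses Z. Subgame-perfect outcome: (Firm, Z) with payoffs (12, 7).
Under simultaneous play:
Union's best replies: X→Soft; Y→Hard; Z→Firm.
Management's best replies: Soft→Y; Firm→X; Hard→Y.
The unique mutual best reply is (Hard, Y), giving (15, 5).
Sequential outcome (Firm, Z) differs from the Nash profile (Hard, Y).

no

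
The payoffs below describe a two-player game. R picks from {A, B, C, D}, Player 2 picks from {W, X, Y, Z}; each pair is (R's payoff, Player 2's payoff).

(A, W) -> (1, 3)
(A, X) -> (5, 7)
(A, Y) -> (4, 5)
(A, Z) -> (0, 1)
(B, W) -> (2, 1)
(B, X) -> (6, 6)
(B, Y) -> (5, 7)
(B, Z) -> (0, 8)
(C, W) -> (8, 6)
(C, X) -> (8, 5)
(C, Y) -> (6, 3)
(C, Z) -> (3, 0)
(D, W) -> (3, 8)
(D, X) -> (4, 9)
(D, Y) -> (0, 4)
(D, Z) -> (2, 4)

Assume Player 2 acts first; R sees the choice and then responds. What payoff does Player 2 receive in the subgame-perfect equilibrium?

6

Backward induction with Player 2 moving first.
- W: R compares 1, 2, 8, 3 and picks C; Player 2 would get 6.
- X: R compares 5, 6, 8, 4 and picks C; Player 2 would get 5.
- Y: R compares 4, 5, 6, 0 and picks C; Player 2 would get 3.
- Z: R compares 0, 0, 3, 2 and picks C; Player 2 would get 0.
Player 2's induced payoffs are 6, 5, 3, 0, so Player 2 commits to W. Subgame-perfect outcome: (C, W) with payoffs (8, 6).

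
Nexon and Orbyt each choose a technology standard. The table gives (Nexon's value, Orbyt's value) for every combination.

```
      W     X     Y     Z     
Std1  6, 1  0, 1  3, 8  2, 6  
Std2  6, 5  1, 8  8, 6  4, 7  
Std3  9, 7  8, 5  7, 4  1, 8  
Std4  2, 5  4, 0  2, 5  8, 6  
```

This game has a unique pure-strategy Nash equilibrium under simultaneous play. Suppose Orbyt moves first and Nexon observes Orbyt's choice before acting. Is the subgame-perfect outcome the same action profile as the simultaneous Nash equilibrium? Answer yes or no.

Backward induction with Orbyt moving first.
- W: BR = Std3, leader payoff 7.
- X: BR = Std3, leader payoff 5.
- Y: BR = Std2, leader payoff 6.
- Z: BR = Std4, leader payoff 6.
Among 7, 5, 6, 6, the best is 7 at W. Subgame-perfect outcome: (Std3, W) with payoffs (9, 7).
Under simultaneous play:
Nexon's best replies: W→Std3; X→Std3; Y→Std2; Z→Std4.
Orbyt's best replies: Std1→Y; Std2→X; Std3→Z; Std4→Z.
The unique mutual best reply is (Std4, Z), giving (8, 6).
Sequential outcome (Std3, W) differs from the Nash profile (Std4, Z).

no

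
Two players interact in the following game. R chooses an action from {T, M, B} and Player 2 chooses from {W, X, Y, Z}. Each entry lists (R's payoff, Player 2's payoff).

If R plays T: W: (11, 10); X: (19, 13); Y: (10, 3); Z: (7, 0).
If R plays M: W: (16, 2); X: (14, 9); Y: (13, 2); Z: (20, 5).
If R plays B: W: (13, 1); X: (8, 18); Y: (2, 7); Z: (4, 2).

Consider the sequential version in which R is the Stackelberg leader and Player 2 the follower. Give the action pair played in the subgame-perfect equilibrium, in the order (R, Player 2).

Backward induction with R moving first.
- T → Player 2 plays X (best of 10, 13, 3, 0); R gets 19.
- M → Player 2 plays X (best of 2, 9, 2, 5); R gets 14.
- B → Player 2 plays X (best of 1, 18, 7, 2); R gets 8.
Among 19, 14, 8, the best is 19 at T. Subgame-perfect outcome: (T, X) with payoffs (19, 13).

(T, X)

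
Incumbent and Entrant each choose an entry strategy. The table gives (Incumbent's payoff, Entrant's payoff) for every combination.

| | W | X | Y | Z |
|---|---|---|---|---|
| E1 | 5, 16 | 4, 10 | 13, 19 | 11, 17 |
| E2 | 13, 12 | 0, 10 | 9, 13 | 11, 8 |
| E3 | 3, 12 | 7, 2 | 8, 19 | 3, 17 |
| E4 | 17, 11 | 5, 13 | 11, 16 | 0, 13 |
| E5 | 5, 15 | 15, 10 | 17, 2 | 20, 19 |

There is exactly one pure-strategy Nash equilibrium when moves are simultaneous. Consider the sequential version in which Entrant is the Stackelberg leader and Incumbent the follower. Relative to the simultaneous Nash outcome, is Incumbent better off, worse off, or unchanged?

Solve by backward induction (Entrant leads).
- W → Incumbent plays E4 (best of 5, 13, 3, 17, 5); Entrant gets 11.
- X → Incumbent plays E5 (best of 4, 0, 7, 5, 15); Entrant gets 10.
- Y → Incumbent plays E5 (best of 13, 9, 8, 11, 17); Entrant gets 2.
- Z → Incumbent plays E5 (best of 11, 11, 3, 0, 20); Entrant gets 19.
Entrant's induced payoffs are 11, 10, 2, 19, so Entrant commits to Z. Subgame-perfect outcome: (E5, Z) with payoffs (20, 19).
For the simultaneous game, intersect best replies.
Incumbent's best replies: W→E4; X→E5; Y→E5; Z→E5.
Entrant's best replies: E1→Y; E2→Y; E3→Y; E4→Y; E5→Z.
The unique mutual best reply is (E5, Z), giving (20, 19).
Incumbent earns 20 sequentially versus 20 at the Nash outcome: unchanged.

unchanged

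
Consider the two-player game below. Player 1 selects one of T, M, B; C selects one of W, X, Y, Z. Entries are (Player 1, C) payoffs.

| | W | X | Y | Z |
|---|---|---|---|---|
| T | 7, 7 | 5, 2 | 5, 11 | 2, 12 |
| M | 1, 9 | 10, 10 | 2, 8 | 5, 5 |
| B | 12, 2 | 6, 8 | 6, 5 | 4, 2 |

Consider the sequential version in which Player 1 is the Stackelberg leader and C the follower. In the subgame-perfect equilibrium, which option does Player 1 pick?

M

Backward induction with Player 1 moving first.
- T: BR = Z, leader payoff 2.
- M: BR = X, leader payoff 10.
- B: BR = X, leader payoff 6.
Maximizing over 2, 10, 6, Player 1 chooses M. Subgame-perfect outcome: (M, X) with payoffs (10, 10).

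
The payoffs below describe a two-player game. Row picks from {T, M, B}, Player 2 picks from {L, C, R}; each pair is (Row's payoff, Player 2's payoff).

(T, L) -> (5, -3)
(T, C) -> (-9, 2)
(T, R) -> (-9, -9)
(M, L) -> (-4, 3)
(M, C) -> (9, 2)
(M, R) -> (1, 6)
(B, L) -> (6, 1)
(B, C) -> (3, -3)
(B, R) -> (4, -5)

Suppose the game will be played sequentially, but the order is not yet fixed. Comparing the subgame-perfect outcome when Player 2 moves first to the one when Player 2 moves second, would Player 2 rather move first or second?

first

If Row leads: Player 2's best replies are T→C, M→R, B→L; Row's induced payoffs -9, 1, 6; outcome (B, L), payoffs (6, 1).
If Player 2 leads: Row's best replies are L→B, C→M, R→B; Player 2's induced payoffs 1, 2, -5; outcome (M, C), payoffs (9, 2).
Player 2 gets 2 moving first and 1 moving second, so Player 2 prefers to move first.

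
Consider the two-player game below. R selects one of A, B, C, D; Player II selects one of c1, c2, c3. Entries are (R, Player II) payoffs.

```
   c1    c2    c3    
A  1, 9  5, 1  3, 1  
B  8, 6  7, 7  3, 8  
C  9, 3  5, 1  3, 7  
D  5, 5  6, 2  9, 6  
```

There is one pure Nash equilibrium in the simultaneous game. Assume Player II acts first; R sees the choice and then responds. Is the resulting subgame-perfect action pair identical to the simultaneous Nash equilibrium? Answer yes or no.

no

R best-responds to each possible Player II move:
- c1 → R plays C (best of 1, 8, 9, 5); Player II gets 3.
- c2 → R plays B (best of 5, 7, 5, 6); Player II gets 7.
- c3 → R plays D (best of 3, 3, 3, 9); Player II gets 6.
Maximizing over 3, 7, 6, Player II chooses c2. Subgame-perfect outcome: (B, c2) with payoffs (7, 7).
Under simultaneous play:
R's best replies: c1→C; c2→B; c3→D.
Player II's best replies: A→c1; B→c3; C→c3; D→c3.
Only (D, c3) has each player best-responding; Nash payoffs (9, 6).
Sequential outcome (B, c2) differs from the Nash profile (D, c3).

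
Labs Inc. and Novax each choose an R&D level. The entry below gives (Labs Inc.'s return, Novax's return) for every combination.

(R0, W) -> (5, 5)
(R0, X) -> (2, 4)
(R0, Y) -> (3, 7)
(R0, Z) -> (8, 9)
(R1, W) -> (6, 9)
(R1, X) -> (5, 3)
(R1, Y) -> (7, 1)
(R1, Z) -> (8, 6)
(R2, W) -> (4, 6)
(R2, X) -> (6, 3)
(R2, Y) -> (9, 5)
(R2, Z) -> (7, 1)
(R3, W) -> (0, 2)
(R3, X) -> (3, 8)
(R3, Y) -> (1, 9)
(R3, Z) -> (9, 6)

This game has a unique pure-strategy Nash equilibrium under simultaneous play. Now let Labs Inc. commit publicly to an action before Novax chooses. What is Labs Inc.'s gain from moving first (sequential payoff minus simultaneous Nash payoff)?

2

Novax best-responds to each possible Labs Inc. move:
- R0: BR = Z, leader payoff 8.
- R1: BR = W, leader payoff 6.
- R2: BR = W, leader payoff 4.
- R3: BR = Y, leader payoff 1.
Labs Inc.'s induced payoffs are 8, 6, 4, 1, so Labs Inc. commits to R0. Subgame-perfect outcome: (R0, Z) with payoffs (8, 9).
Now find the simultaneous Nash equilibrium.
Labs Inc.'s best replies: W→R1; X→R2; Y→R2; Z→R3.
Novax's best replies: R0→Z; R1→W; R2→W; R3→Y.
Only (R1, W) has each player best-responding; Nash payoffs (6, 9).
Labs Inc.'s commitment gain: 8 − 6 = 2.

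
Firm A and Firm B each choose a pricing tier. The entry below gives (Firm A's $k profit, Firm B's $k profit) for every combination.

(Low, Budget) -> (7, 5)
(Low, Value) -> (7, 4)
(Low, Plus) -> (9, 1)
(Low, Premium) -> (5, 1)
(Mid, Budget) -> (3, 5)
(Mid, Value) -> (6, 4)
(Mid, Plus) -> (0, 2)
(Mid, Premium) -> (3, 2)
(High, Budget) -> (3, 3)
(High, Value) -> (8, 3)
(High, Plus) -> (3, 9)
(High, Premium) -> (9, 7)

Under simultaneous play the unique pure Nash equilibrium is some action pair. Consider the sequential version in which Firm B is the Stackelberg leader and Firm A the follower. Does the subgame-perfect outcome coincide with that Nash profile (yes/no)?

Solve by backward induction (Firm B leads).
- Budget: BR = Low, leader payoff 5.
- Value: BR = High, leader payoff 3.
- Plus: BR = Low, leader payoff 1.
- Premium: BR = High, leader payoff 7.
Among 5, 3, 1, 7, the best is 7 at Premium. Subgame-perfect outcome: (High, Premium) with payoffs (9, 7).
Now find the simultaneous Nash equilibrium.
Firm A's best replies: Budget→Low; Value→High; Plus→Low; Premium→High.
Firm B's best replies: Low→Budget; Mid→Budget; High→Plus.
Only (Low, Budget) has each player best-responding; Nash payoffs (7, 5).
Sequential outcome (High, Premium) differs from the Nash profile (Low, Budget).

no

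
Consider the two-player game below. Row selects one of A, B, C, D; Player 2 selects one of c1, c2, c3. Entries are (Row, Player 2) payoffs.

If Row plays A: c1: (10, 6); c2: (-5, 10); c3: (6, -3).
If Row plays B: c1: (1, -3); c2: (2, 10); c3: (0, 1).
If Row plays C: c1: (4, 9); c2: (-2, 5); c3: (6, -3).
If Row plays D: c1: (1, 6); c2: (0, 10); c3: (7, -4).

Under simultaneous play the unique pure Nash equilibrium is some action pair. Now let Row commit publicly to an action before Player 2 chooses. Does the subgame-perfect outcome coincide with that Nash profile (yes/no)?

Backward induction with Row moving first.
- A: Player 2 compares 6, 10, -3 and picks c2; Row would get -5.
- B: Player 2 compares -3, 10, 1 and picks c2; Row would get 2.
- C: Player 2 compares 9, 5, -3 and picks c1; Row would get 4.
- D: Player 2 compares 6, 10, -4 and picks c2; Row would get 0.
Maximizing over -5, 2, 4, 0, Row chooses C. Subgame-perfect outcome: (C, c1) with payoffs (4, 9).
Under simultaneous play:
Row's best replies: c1→A; c2→B; c3→D.
Player 2's best replies: A→c2; B→c2; C→c1; D→c2.
Only (B, c2) has each player best-responding; Nash payoffs (2, 10).
Sequential outcome (C, c1) differs from the Nash profile (B, c2).

no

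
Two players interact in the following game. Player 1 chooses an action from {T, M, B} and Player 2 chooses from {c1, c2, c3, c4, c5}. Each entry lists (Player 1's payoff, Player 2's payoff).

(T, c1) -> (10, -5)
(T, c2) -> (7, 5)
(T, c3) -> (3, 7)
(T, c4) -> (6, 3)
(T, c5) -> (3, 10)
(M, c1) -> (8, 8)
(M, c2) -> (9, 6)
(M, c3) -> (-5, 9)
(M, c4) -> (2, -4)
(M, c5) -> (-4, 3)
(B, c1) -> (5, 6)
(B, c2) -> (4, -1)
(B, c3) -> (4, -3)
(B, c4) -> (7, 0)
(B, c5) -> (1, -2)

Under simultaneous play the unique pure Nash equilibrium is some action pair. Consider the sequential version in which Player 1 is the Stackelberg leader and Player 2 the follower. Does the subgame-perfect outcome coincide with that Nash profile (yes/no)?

Player 2 best-responds to each possible Player 1 move:
- T: Player 2 compares -5, 5, 7, 3, 10 and picks c5; Player 1 would get 3.
- M: Player 2 compares 8, 6, 9, -4, 3 and picks c3; Player 1 would get -5.
- B: Player 2 compares 6, -1, -3, 0, -2 and picks c1; Player 1 would get 5.
Among 3, -5, 5, the best is 5 at B. Subgame-perfect outcome: (B, c1) with payoffs (5, 6).
For the simultaneous game, intersect best replies.
Player 1's best replies: c1→T; c2→M; c3→B; c4→B; c5→T.
Player 2's best replies: T→c5; M→c3; B→c1.
Only (T, c5) has each player best-responding; Nash payoffs (3, 10).
Sequential outcome (B, c1) differs from the Nash profile (T, c5).

no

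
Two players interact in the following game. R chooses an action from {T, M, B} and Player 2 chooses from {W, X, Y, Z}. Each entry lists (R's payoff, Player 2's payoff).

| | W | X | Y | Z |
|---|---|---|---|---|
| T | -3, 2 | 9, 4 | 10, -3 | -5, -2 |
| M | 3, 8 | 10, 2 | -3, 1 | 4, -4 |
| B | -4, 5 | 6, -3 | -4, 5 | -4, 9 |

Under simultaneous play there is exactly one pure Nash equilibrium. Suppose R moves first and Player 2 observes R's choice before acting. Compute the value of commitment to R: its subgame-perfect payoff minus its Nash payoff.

Player 2 best-responds to each possible R move:
- T: BR = X, leader payoff 9.
- M: BR = W, leader payoff 3.
- B: BR = Z, leader payoff -4.
Maximizing over 9, 3, -4, R chooses T. Subgame-perfect outcome: (T, X) with payoffs (9, 4).
Under simultaneous play:
R's best replies: W→M; X→M; Y→T; Z→M.
Player 2's best replies: T→X; M→W; B→Z.
The unique mutual best reply is (M, W), giving (3, 8).
R's commitment gain: 9 − 3 = 6.

6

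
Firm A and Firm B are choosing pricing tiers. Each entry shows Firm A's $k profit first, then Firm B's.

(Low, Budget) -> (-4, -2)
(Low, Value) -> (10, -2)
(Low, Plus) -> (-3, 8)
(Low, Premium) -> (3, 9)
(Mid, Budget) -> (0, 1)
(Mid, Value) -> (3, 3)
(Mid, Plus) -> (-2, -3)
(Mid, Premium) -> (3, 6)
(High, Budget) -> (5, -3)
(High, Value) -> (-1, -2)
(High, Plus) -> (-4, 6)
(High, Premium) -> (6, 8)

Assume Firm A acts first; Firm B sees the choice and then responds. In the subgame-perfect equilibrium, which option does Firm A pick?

High

Solve by backward induction (Firm A leads).
- Low: BR = Premium, leader payoff 3.
- Mid: BR = Premium, leader payoff 3.
- High: BR = Premium, leader payoff 6.
Among 3, 3, 6, the best is 6 at High. Subgame-perfect outcome: (High, Premium) with payoffs (6, 8).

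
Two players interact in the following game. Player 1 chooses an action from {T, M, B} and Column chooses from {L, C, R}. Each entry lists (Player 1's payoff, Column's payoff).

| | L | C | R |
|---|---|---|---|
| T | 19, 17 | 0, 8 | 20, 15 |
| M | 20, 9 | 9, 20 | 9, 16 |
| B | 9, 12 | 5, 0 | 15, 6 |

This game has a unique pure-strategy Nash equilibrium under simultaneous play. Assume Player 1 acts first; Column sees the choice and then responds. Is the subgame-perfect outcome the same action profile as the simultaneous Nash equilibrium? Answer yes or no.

no

Solve by backward induction (Player 1 leads).
- T → Column plays L (best of 17, 8, 15); Player 1 gets 19.
- M → Column plays C (best of 9, 20, 16); Player 1 gets 9.
- B → Column plays L (best of 12, 0, 6); Player 1 gets 9.
Player 1's induced payoffs are 19, 9, 9, so Player 1 commits to T. Subgame-perfect outcome: (T, L) with payoffs (19, 17).
For the simultaneous game, intersect best replies.
Player 1's best replies: L→M; C→M; R→T.
Column's best replies: T→L; M→C; B→L.
The unique mutual best reply is (M, C), giving (9, 20).
Sequential outcome (T, L) differs from the Nash profile (M, C).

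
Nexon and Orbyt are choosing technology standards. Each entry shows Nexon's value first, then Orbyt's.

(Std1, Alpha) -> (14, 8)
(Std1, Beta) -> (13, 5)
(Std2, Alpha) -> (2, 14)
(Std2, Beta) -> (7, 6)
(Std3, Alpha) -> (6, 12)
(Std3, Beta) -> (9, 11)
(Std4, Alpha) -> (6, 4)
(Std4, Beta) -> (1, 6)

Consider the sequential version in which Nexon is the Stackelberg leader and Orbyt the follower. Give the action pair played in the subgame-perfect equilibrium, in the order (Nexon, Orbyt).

Work backward from Orbyt's decision.
- Std1 → Orbyt plays Alpha (best of 8, 5); Nexon gets 14.
- Std2 → Orbyt plays Alpha (best of 14, 6); Nexon gets 2.
- Std3 → Orbyt plays Alpha (best of 12, 11); Nexon gets 6.
- Std4 → Orbyt plays Beta (best of 4, 6); Nexon gets 1.
Nexon's induced payoffs are 14, 2, 6, 1, so Nexon commits to Std1. Subgame-perfect outcome: (Std1, Alpha) with payoffs (14, 8).

(Std1, Alpha)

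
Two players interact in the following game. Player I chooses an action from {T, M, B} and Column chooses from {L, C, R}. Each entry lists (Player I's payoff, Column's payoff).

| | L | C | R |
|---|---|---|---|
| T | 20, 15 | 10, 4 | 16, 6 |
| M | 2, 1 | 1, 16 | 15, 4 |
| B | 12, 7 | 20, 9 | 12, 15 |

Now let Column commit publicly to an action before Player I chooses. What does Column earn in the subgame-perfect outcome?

15

Solve by backward induction (Column leads).
- L → Player I plays T (best of 20, 2, 12); Column gets 15.
- C → Player I plays B (best of 10, 1, 20); Column gets 9.
- R → Player I plays T (best of 16, 15, 12); Column gets 6.
Maximizing over 15, 9, 6, Column chooses L. Subgame-perfect outcome: (T, L) with payoffs (20, 15).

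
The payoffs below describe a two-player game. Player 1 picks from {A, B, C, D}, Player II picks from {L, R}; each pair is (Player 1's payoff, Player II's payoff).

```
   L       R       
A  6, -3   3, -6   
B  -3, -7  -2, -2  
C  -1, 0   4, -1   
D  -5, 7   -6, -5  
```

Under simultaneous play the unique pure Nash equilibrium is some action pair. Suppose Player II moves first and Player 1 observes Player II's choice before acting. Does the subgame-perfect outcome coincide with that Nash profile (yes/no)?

Player 1 best-responds to each possible Player II move:
- L → Player 1 plays A (best of 6, -3, -1, -5); Player II gets -3.
- R → Player 1 plays C (best of 3, -2, 4, -6); Player II gets -1.
Player II's induced payoffs are -3, -1, so Player II commits to R. Subgame-perfect outcome: (C, R) with payoffs (4, -1).
For the simultaneous game, intersect best replies.
Player 1's best replies: L→A; R→C.
Player II's best replies: A→L; B→R; C→L; D→L.
Only (A, L) has each player best-responding; Nash payoffs (6, -3).
Sequential outcome (C, R) differs from the Nash profile (A, L).

no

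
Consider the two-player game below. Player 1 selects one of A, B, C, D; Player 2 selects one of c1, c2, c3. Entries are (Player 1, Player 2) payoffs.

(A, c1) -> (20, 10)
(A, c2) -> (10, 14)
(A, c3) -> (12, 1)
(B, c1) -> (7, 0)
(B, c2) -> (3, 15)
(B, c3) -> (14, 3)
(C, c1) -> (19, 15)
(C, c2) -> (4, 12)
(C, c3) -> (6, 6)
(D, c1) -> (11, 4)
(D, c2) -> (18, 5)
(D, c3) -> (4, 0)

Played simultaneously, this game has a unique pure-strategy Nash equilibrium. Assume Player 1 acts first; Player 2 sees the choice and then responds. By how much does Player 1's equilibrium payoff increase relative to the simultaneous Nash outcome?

Backward induction with Player 1 moving first.
- A → Player 2 plays c2 (best of 10, 14, 1); Player 1 gets 10.
- B → Player 2 plays c2 (best of 0, 15, 3); Player 1 gets 3.
- C → Player 2 plays c1 (best of 15, 12, 6); Player 1 gets 19.
- D → Player 2 plays c2 (best of 4, 5, 0); Player 1 gets 18.
Maximizing over 10, 3, 19, 18, Player 1 chooses C. Subgame-perfect outcome: (C, c1) with payoffs (19, 15).
For the simultaneous game, intersect best replies.
Player 1's best replies: c1→A; c2→D; c3→B.
Player 2's best replies: A→c2; B→c2; C→c1; D→c2.
Only (D, c2) has each player best-responding; Nash payoffs (18, 5).
Player 1's commitment gain: 19 − 18 = 1.

1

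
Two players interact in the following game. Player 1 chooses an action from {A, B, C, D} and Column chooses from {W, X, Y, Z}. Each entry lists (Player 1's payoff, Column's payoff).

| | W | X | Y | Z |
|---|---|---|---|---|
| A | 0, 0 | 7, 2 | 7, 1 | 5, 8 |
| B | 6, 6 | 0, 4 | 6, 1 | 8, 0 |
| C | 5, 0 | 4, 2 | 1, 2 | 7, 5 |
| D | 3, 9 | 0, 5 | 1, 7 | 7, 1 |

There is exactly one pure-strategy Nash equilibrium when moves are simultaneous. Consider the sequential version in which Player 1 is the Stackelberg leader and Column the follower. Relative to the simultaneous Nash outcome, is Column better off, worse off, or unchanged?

worse off

Column best-responds to each possible Player 1 move:
- A: Column compares 0, 2, 1, 8 and picks Z; Player 1 would get 5.
- B: Column compares 6, 4, 1, 0 and picks W; Player 1 would get 6.
- C: Column compares 0, 2, 2, 5 and picks Z; Player 1 would get 7.
- D: Column compares 9, 5, 7, 1 and picks W; Player 1 would get 3.
Maximizing over 5, 6, 7, 3, Player 1 chooses C. Subgame-perfect outcome: (C, Z) with payoffs (7, 5).
Now find the simultaneous Nash equilibrium.
Player 1's best replies: W→B; X→A; Y→A; Z→B.
Column's best replies: A→Z; B→W; C→Z; D→W.
The unique mutual best reply is (B, W), giving (6, 6).
Column earns 5 sequentially versus 6 at the Nash outcome: worse off.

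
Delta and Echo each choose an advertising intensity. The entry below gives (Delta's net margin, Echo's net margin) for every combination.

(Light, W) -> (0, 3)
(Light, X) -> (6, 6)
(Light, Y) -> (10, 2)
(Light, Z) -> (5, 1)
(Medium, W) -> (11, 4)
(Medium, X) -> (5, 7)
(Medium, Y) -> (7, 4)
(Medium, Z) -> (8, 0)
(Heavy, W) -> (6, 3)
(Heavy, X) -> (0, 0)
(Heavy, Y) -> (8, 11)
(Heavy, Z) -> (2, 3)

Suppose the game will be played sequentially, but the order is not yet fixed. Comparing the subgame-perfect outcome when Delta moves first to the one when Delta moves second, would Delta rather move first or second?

If Delta leads: Echo's best replies are Light→X, Medium→X, Heavy→Y; Delta's induced payoffs 6, 5, 8; outcome (Heavy, Y), payoffs (8, 11).
If Echo leads: Delta's best replies are W→Medium, X→Light, Y→Light, Z→Medium; Echo's induced payoffs 4, 6, 2, 0; outcome (Light, X), payoffs (6, 6).
Delta gets 8 moving first and 6 moving second, so Delta prefers to move first.

first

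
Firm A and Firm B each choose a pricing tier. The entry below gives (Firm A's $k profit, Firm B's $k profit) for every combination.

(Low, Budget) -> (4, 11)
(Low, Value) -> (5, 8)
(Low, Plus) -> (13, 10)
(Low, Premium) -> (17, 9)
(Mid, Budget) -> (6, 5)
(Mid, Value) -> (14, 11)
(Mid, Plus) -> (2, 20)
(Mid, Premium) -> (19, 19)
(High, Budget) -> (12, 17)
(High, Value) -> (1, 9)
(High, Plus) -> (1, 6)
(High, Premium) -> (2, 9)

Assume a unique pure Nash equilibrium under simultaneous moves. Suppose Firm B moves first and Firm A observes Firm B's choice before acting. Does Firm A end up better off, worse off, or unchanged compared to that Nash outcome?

Backward induction with Firm B moving first.
- Budget: BR = High, leader payoff 17.
- Value: BR = Mid, leader payoff 11.
- Plus: BR = Low, leader payoff 10.
- Premium: BR = Mid, leader payoff 19.
Maximizing over 17, 11, 10, 19, Firm B chooses Premium. Subgame-perfect outcome: (Mid, Premium) with payoffs (19, 19).
Now find the simultaneous Nash equilibrium.
Firm A's best replies: Budget→High; Value→Mid; Plus→Low; Premium→Mid.
Firm B's best replies: Low→Budget; Mid→Plus; High→Budget.
Only (High, Budget) has each player best-responding; Nash payoffs (12, 17).
Firm A earns 19 sequentially versus 12 at the Nash outcome: better off.

better off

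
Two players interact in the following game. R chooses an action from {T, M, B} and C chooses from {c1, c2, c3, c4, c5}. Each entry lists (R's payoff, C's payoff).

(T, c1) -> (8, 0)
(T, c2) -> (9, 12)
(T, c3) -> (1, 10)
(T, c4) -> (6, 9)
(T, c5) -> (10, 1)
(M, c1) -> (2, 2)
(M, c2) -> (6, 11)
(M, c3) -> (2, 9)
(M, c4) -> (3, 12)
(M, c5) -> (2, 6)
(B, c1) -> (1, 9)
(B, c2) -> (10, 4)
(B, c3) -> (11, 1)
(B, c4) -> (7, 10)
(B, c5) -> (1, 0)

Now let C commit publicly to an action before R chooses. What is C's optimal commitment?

Solve by backward induction (C leads).
- c1: BR = T, leader payoff 0.
- c2: BR = B, leader payoff 4.
- c3: BR = B, leader payoff 1.
- c4: BR = B, leader payoff 10.
- c5: BR = T, leader payoff 1.
Maximizing over 0, 4, 1, 10, 1, C chooses c4. Subgame-perfect outcome: (B, c4) with payoffs (7, 10).

c4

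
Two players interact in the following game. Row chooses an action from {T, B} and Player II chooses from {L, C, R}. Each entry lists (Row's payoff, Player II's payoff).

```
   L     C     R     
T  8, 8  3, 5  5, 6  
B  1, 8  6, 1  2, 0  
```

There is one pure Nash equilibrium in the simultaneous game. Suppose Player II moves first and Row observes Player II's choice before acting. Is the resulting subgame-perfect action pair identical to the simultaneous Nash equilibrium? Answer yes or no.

Backward induction with Player II moving first.
- L → Row plays T (best of 8, 1); Player II gets 8.
- C → Row plays B (best of 3, 6); Player II gets 1.
- R → Row plays T (best of 5, 2); Player II gets 6.
Among 8, 1, 6, the best is 8 at L. Subgame-perfect outcome: (T, L) with payoffs (8, 8).
Under simultaneous play:
Row's best replies: L→T; C→B; R→T.
Player II's best replies: T→L; B→L.
Only (T, L) has each player best-responding; Nash payoffs (8, 8).
Sequential outcome (T, L) coincides with the Nash profile (T, L).

yes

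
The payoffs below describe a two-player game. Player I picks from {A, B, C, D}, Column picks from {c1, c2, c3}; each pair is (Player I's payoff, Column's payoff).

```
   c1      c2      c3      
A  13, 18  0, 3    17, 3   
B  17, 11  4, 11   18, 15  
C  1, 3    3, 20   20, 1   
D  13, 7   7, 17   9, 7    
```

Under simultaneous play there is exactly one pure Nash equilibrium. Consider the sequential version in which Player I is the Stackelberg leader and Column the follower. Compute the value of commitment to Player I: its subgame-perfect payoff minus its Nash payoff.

Work backward from Column's decision.
- A: Column compares 18, 3, 3 and picks c1; Player I would get 13.
- B: Column compares 11, 11, 15 and picks c3; Player I would get 18.
- C: Column compares 3, 20, 1 and picks c2; Player I would get 3.
- D: Column compares 7, 17, 7 and picks c2; Player I would get 7.
Maximizing over 13, 18, 3, 7, Player I chooses B. Subgame-perfect outcome: (B, c3) with payoffs (18, 15).
Now find the simultaneous Nash equilibrium.
Player I's best replies: c1→B; c2→D; c3→C.
Column's best replies: A→c1; B→c3; C→c2; D→c2.
The unique mutual best reply is (D, c2), giving (7, 17).
Player I's commitment gain: 18 − 7 = 11.

11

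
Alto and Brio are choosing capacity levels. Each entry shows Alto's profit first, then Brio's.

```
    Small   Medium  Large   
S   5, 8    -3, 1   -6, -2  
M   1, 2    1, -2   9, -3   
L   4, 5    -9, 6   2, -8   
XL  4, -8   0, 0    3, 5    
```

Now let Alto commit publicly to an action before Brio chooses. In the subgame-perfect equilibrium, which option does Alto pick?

Brio best-responds to each possible Alto move:
- S → Brio plays Small (best of 8, 1, -2); Alto gets 5.
- M → Brio plays Small (best of 2, -2, -3); Alto gets 1.
- L → Brio plays Medium (best of 5, 6, -8); Alto gets -9.
- XL → Brio plays Large (best of -8, 0, 5); Alto gets 3.
Maximizing over 5, 1, -9, 3, Alto chooses S. Subgame-perfect outcome: (S, Small) with payoffs (5, 8).

S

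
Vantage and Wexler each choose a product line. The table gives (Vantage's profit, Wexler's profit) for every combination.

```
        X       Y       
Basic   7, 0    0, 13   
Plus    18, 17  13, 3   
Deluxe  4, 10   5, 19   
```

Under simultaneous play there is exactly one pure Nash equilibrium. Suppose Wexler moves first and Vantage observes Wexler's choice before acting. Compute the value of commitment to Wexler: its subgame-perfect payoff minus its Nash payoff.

Backward induction with Wexler moving first.
- X: BR = Plus, leader payoff 17.
- Y: BR = Plus, leader payoff 3.
Wexler's induced payoffs are 17, 3, so Wexler commits to X. Subgame-perfect outcome: (Plus, X) with payoffs (18, 17).
Now find the simultaneous Nash equilibrium.
Vantage's best replies: X→Plus; Y→Plus.
Wexler's best replies: Basic→Y; Plus→X; Deluxe→Y.
Only (Plus, X) has each player best-responding; Nash payoffs (18, 17).
Wexler's commitment gain: 17 − 17 = 0.

0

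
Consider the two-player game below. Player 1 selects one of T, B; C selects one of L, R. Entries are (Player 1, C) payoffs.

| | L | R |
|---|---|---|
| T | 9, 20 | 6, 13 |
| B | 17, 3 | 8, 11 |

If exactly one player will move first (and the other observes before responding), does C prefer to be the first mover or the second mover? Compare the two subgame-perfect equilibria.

If Player 1 leads: C's best replies are T→L, B→R; Player 1's induced payoffs 9, 8; outcome (T, L), payoffs (9, 20).
If C leads: Player 1's best replies are L→B, R→B; C's induced payoffs 3, 11; outcome (B, R), payoffs (8, 11).
C gets 11 moving first and 20 moving second, so C prefers to move second.

second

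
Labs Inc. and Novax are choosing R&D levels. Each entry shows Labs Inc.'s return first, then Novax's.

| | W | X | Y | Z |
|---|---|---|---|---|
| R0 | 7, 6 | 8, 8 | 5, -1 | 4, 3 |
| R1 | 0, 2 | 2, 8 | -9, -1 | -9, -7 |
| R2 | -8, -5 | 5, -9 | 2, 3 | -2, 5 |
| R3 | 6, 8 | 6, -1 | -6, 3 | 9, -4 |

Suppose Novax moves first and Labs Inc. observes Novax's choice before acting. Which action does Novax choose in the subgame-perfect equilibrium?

Labs Inc. best-responds to each possible Novax move:
- W: Labs Inc. compares 7, 0, -8, 6 and picks R0; Novax would get 6.
- X: Labs Inc. compares 8, 2, 5, 6 and picks R0; Novax would get 8.
- Y: Labs Inc. compares 5, -9, 2, -6 and picks R0; Novax would get -1.
- Z: Labs Inc. compares 4, -9, -2, 9 and picks R3; Novax would get -4.
Among 6, 8, -1, -4, the best is 8 at X. Subgame-perfect outcome: (R0, X) with payoffs (8, 8).

X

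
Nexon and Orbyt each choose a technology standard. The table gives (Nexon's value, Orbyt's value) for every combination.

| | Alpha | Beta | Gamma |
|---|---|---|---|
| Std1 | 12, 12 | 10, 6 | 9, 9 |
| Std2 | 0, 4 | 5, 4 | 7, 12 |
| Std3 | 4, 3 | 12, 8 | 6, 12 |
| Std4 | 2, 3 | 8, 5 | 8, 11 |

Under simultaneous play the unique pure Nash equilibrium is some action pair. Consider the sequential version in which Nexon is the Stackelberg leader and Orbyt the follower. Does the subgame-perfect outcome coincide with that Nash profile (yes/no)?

yes

Orbyt best-responds to each possible Nexon move:
- Std1: Orbyt compares 12, 6, 9 and picks Alpha; Nexon would get 12.
- Std2: Orbyt compares 4, 4, 12 and picks Gamma; Nexon would get 7.
- Std3: Orbyt compares 3, 8, 12 and picks Gamma; Nexon would get 6.
- Std4: Orbyt compares 3, 5, 11 and picks Gamma; Nexon would get 8.
Among 12, 7, 6, 8, the best is 12 at Std1. Subgame-perfect outcome: (Std1, Alpha) with payoffs (12, 12).
Under simultaneous play:
Nexon's best replies: Alpha→Std1; Beta→Std3; Gamma→Std1.
Orbyt's best replies: Std1→Alpha; Std2→Gamma; Std3→Gamma; Std4→Gamma.
Only (Std1, Alpha) has each player best-responding; Nash payoffs (12, 12).
Sequential outcome (Std1, Alpha) coincides with the Nash profile (Std1, Alpha).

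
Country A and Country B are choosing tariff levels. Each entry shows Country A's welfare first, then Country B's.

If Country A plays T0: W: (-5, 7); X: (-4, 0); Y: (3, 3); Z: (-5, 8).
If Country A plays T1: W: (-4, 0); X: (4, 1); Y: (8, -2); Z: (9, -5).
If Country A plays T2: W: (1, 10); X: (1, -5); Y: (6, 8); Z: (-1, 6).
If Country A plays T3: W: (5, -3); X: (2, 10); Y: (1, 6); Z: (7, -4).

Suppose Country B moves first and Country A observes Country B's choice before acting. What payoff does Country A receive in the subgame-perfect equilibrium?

Backward induction with Country B moving first.
- W: Country A compares -5, -4, 1, 5 and picks T3; Country B would get -3.
- X: Country A compares -4, 4, 1, 2 and picks T1; Country B would get 1.
- Y: Country A compares 3, 8, 6, 1 and picks T1; Country B would get -2.
- Z: Country A compares -5, 9, -1, 7 and picks T1; Country B would get -5.
Country B's induced payoffs are -3, 1, -2, -5, so Country B commits to X. Subgame-perfect outcome: (T1, X) with payoffs (4, 1).

4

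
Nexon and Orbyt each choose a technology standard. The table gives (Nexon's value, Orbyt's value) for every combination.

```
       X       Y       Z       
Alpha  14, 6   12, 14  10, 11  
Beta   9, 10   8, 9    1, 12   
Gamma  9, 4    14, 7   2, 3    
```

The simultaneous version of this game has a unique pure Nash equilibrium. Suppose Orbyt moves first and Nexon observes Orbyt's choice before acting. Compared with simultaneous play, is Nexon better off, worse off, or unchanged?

Backward induction with Orbyt moving first.
- X → Nexon plays Alpha (best of 14, 9, 9); Orbyt gets 6.
- Y → Nexon plays Gamma (best of 12, 8, 14); Orbyt gets 7.
- Z → Nexon plays Alpha (best of 10, 1, 2); Orbyt gets 11.
Orbyt's induced payoffs are 6, 7, 11, so Orbyt commits to Z. Subgame-perfect outcome: (Alpha, Z) with payoffs (10, 11).
Now find the simultaneous Nash equilibrium.
Nexon's best replies: X→Alpha; Y→Gamma; Z→Alpha.
Orbyt's best replies: Alpha→Y; Beta→Z; Gamma→Y.
The unique mutual best reply is (Gamma, Y), giving (14, 7).
Nexon earns 10 sequentially versus 14 at the Nash outcome: worse off.

worse off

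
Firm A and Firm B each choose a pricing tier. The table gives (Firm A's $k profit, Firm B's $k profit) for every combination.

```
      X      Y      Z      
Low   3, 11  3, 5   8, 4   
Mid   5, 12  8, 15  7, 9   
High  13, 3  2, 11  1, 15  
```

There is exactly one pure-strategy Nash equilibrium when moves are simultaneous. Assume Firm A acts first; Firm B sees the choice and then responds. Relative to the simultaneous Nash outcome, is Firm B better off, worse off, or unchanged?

unchanged

Work backward from Firm B's decision.
- Low: Firm B compares 11, 5, 4 and picks X; Firm A would get 3.
- Mid: Firm B compares 12, 15, 9 and picks Y; Firm A would get 8.
- High: Firm B compares 3, 11, 15 and picks Z; Firm A would get 1.
Among 3, 8, 1, the best is 8 at Mid. Subgame-perfect outcome: (Mid, Y) with payoffs (8, 15).
Now find the simultaneous Nash equilibrium.
Firm A's best replies: X→High; Y→Mid; Z→Low.
Firm B's best replies: Low→X; Mid→Y; High→Z.
Only (Mid, Y) has each player best-responding; Nash payoffs (8, 15).
Firm B earns 15 sequentially versus 15 at the Nash outcome: unchanged.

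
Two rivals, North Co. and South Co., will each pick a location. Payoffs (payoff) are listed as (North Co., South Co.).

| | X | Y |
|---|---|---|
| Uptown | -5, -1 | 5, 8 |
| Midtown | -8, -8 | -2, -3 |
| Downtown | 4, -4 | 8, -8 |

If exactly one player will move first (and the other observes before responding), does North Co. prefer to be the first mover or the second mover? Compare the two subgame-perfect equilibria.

first

If North Co. leads: South Co.'s best replies are Uptown→Y, Midtown→Y, Downtown→X; North Co.'s induced payoffs 5, -2, 4; outcome (Uptown, Y), payoffs (5, 8).
If South Co. leads: North Co.'s best replies are X→Downtown, Y→Downtown; South Co.'s induced payoffs -4, -8; outcome (Downtown, X), payoffs (4, -4).
North Co. gets 5 moving first and 4 moving second, so North Co. prefers to move first.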